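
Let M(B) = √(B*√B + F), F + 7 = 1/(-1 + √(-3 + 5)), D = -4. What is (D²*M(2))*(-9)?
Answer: -144*I*√(6 - 3*√2) ≈ -190.89*I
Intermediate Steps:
F = -7 + 1/(-1 + √2) (F = -7 + 1/(-1 + √(-3 + 5)) = -7 + 1/(-1 + √2) ≈ -4.5858)
M(B) = √(-6 + √2 + B^(3/2)) (M(B) = √(B*√B + (-6 + √2)) = √(B^(3/2) + (-6 + √2)) = √(-6 + √2 + B^(3/2)))
(D²*M(2))*(-9) = ((-4)²*√(-6 + √2 + 2^(3/2)))*(-9) = (16*√(-6 + √2 + 2*√2))*(-9) = (16*√(-6 + 3*√2))*(-9) = -144*√(-6 + 3*√2)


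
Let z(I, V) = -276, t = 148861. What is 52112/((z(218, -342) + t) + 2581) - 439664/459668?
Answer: -5313503676/8685771611 ≈ -0.61175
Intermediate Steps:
52112/((z(218, -342) + t) + 2581) - 439664/459668 = 52112/((-276 + 148861) + 2581) - 439664/459668 = 52112/(148585 + 2581) - 439664*1/459668 = 52112/151166 - 109916/114917 = 52112*(1/151166) - 109916/114917 = 26056/75583 - 109916/114917 = -5313503676/8685771611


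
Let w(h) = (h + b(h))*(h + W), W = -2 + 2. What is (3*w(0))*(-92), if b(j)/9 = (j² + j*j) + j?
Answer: 0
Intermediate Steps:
W = 0
b(j) = 9*j + 18*j² (b(j) = 9*((j² + j*j) + j) = 9*((j² + j²) + j) = 9*(2*j² + j) = 9*(j + 2*j²) = 9*j + 18*j²)
w(h) = h*(h + 9*h*(1 + 2*h)) (w(h) = (h + 9*h*(1 + 2*h))*(h + 0) = (h + 9*h*(1 + 2*h))*h = h*(h + 9*h*(1 + 2*h)))
(3*w(0))*(-92) = (3*(0²*(10 + 18*0)))*(-92) = (3*(0*(10 + 0)))*(-92) = (3*(0*10))*(-92) = (3*0)*(-92) = 0*(-92) = 0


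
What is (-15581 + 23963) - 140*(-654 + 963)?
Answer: -34878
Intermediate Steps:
(-15581 + 23963) - 140*(-654 + 963) = 8382 - 140*309 = 8382 - 43260 = -34878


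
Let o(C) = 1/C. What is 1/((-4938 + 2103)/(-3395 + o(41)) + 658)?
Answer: 15466/10189543 ≈ 0.0015178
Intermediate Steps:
1/((-4938 + 2103)/(-3395 + o(41)) + 658) = 1/((-4938 + 2103)/(-3395 + 1/41) + 658) = 1/(-2835/(-3395 + 1/41) + 658) = 1/(-2835/(-139194/41) + 658) = 1/(-2835*(-41/139194) + 658) = 1/(12915/15466 + 658) = 1/(10189543/15466) = 15466/10189543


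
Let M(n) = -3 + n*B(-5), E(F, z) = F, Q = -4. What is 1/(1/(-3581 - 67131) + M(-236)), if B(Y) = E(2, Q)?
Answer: -70712/33588201 ≈ -0.0021053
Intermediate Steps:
B(Y) = 2
M(n) = -3 + 2*n (M(n) = -3 + n*2 = -3 + 2*n)
1/(1/(-3581 - 67131) + M(-236)) = 1/(1/(-3581 - 67131) + (-3 + 2*(-236))) = 1/(1/(-70712) + (-3 - 472)) = 1/(-1/70712 - 475) = 1/(-33588201/70712) = -70712/33588201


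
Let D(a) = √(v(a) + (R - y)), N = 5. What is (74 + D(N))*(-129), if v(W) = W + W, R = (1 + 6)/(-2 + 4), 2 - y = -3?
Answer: -9546 - 129*√34/2 ≈ -9922.1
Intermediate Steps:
y = 5 (y = 2 - 1*(-3) = 2 + 3 = 5)
R = 7/2 ≈ 3.5000
v(W) = 2*W
D(a) = √(-3/2 + 2*a) (D(a) = √(2*a + (7/2 - 1*5)) = √(2*a + (7/2 - 5)) = √(2*a - 3/2) = √(-3/2 + 2*a))
(74 + D(N))*(-129) = (74 + √(-6 + 8*5)/2)*(-129) = (74 + √(-6 + 40)/2)*(-129) = (74 + √34/2)*(-129) = -9546 - 129*√34/2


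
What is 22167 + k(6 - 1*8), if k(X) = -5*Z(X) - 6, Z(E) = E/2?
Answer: 22166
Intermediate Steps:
Z(E) = E/2 (Z(E) = E*(½) = E/2)
k(X) = -6 - 5*X/2 (k(X) = -5*X/2 - 6 = -6 - 5*X/2)
22167 + k(6 - 1*8) = 22167 + (-6 - 5*(6 - 1*8)/2) = 22167 + (-6 - 5*(6 - 8)/2) = 22167 + (-6 - 5/2*(-2)) = 22167 + (-6 + 5) = 22167 - 1 = 22166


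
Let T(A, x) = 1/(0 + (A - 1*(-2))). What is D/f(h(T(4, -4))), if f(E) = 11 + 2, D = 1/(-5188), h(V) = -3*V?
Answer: -1/67444 ≈ -1.4827e-5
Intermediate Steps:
T(A, x) = 1/(2 + A) (T(A, x) = 1/(0 + (A + 2)) = 1/(0 + (2 + A)) = 1/(2 + A))
D = -1/5188 ≈ -0.00019275
f(E) = 13
D/f(h(T(4, -4))) = -1/5188/13 = -1/5188*1/13 = -1/67444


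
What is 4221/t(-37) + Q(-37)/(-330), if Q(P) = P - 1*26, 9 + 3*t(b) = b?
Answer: -347991/1265 ≈ -275.09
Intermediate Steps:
t(b) = -3 + b/3
Q(P) = -26 + P (Q(P) = P - 26 = -26 + P)
4221/t(-37) + Q(-37)/(-330) = 4221/(-3 + (⅓)*(-37)) + (-26 - 37)/(-330) = 4221/(-3 - 37/3) - 63*(-1/330) = 4221/(-46/3) + 21/110 = 4221*(-3/46) + 21/110 = -12663/46 + 21/110 = -347991/1265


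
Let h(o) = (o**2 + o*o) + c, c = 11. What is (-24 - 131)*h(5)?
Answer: -9455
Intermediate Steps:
h(o) = 11 + 2*o**2 (h(o) = (o**2 + o*o) + 11 = (o**2 + o**2) + 11 = 2*o**2 + 11 = 11 + 2*o**2)
(-24 - 131)*h(5) = (-24 - 131)*(11 + 2*5**2) = -155*(11 + 2*25) = -155*(11 + 50) = -155*61 = -9455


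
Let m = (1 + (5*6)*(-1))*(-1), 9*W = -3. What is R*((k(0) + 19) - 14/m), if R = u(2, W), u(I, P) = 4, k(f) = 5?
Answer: 2728/29 ≈ 94.069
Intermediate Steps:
W = -1/3 (W = (1/9)*(-3) = -1/3 ≈ -0.33333)
R = 4
m = 29 (m = (1 + 30*(-1))*(-1) = (1 - 30)*(-1) = -29*(-1) = 29)
R*((k(0) + 19) - 14/m) = 4*((5 + 19) - 14/29) = 4*(24 - 14*1/29) = 4*(24 - 14/29) = 4*(682/29) = 2728/29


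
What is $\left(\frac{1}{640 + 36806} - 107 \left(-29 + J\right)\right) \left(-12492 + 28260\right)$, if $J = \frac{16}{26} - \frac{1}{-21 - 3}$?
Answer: $\frac{3879743003901}{81133} \approx 4.782 \cdot 10^{7}$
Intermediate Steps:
$J = \frac{205}{312}$ ($J = 16 \cdot \frac{1}{26} - \frac{1}{-24} = \frac{8}{13} - - \frac{1}{24} = \frac{8}{13} + \frac{1}{24} = \frac{205}{312} \approx 0.65705$)
$\left(\frac{1}{640 + 36806} - 107 \left(-29 + J\right)\right) \left(-12492 + 28260\right) = \left(\frac{1}{640 + 36806} - 107 \left(-29 + \frac{205}{312}\right)\right) \left(-12492 + 28260\right) = \left(\frac{1}{37446} - - \frac{946201}{312}\right) 15768 = \left(\frac{1}{37446} + \frac{946201}{312}\right) 15768 = \frac{5905240493}{1947192} \cdot 15768 = \frac{3879743003901}{81133}$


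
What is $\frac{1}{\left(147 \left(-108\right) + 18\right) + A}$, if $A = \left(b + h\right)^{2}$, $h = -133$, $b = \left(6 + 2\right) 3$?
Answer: $- \frac{1}{3977} \approx -0.00025145$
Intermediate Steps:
$b = 24$ ($b = 8 \cdot 3 = 24$)
$A = 11881$ ($A = \left(24 - 133\right)^{2} = \left(-109\right)^{2} = 11881$)
$\frac{1}{\left(147 \left(-108\right) + 18\right) + A} = \frac{1}{\left(147 \left(-108\right) + 18\right) + 11881} = \frac{1}{\left(-15876 + 18\right) + 11881} = \frac{1}{-15858 + 11881} = \frac{1}{-3977} = - \frac{1}{3977}$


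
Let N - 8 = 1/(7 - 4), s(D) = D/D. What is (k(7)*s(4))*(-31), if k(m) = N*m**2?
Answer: -37975/3 ≈ -12658.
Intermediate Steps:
s(D) = 1
N = 25/3 (N = 8 + 1/(7 - 4) = 8 + 1/3 = 25/3 ≈ 8.3333)
k(m) = 25*m**2/3
(k(7)*s(4))*(-31) = (((25/3)*7**2)*1)*(-31) = (((25/3)*49)*1)*(-31) = ((1225/3)*1)*(-31) = (1225/3)*(-31) = -37975/3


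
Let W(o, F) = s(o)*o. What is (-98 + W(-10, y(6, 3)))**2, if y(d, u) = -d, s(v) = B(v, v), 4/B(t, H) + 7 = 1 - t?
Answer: 11664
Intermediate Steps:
B(t, H) = 4/(-6 - t) (B(t, H) = 4/(-7 + (1 - t)) = 4/(-6 - t))
s(v) = -4/(6 + v)
W(o, F) = -4*o/(6 + o) (W(o, F) = (-4/(6 + o))*o = -4*o/(6 + o))
(-98 + W(-10, y(6, 3)))**2 = (-98 - 4*(-10)/(6 - 10))**2 = (-98 - 4*(-10)/(-4))**2 = (-98 - 4*(-10)*(-1/4))**2 = (-98 - 10)**2 = (-108)**2 = 11664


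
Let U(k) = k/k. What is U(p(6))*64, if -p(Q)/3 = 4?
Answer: 64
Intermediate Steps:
p(Q) = -12 (p(Q) = -3*4 = -12)
U(k) = 1
U(p(6))*64 = 1*64 = 64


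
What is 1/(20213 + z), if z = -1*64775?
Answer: -1/44562 ≈ -2.2441e-5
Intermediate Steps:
z = -64775
1/(20213 + z) = 1/(20213 - 64775) = 1/(-44562) = -1/44562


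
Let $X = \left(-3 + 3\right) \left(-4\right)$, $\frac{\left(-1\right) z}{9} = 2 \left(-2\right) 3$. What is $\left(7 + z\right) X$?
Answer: $0$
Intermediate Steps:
$z = 108$ ($z = - 9 \cdot 2 \left(-2\right) 3 = - 9 \left(\left(-4\right) 3\right) = \left(-9\right) \left(-12\right) = 108$)
$X = 0$ ($X = 0 \left(-4\right) = 0$)
$\left(7 + z\right) X = \left(7 + 108\right) 0 = 115 \cdot 0 = 0$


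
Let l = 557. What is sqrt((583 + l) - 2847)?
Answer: I*sqrt(1707) ≈ 41.316*I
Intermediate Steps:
sqrt((583 + l) - 2847) = sqrt((583 + 557) - 2847) = sqrt(1140 - 2847) = sqrt(-1707) = I*sqrt(1707)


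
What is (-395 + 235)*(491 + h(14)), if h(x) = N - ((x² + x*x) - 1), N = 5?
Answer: -16800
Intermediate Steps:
h(x) = 6 - 2*x² (h(x) = 5 - ((x² + x*x) - 1) = 5 - ((x² + x²) - 1) = 5 - (2*x² - 1) = 5 - (-1 + 2*x²) = 5 + (1 - 2*x²) = 6 - 2*x²)
(-395 + 235)*(491 + h(14)) = (-395 + 235)*(491 + (6 - 2*14²)) = -160*(491 + (6 - 2*196)) = -160*(491 + (6 - 392)) = -160*(491 - 386) = -160*105 = -16800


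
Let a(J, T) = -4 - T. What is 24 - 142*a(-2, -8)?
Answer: -544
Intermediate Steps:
24 - 142*a(-2, -8) = 24 - 142*(-4 - 1*(-8)) = 24 - 142*(-4 + 8) = 24 - 142*4 = 24 - 568 = -544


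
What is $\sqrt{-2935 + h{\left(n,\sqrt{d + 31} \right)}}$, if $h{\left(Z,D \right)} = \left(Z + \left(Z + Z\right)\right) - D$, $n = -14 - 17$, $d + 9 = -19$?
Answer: $\sqrt{-3028 - \sqrt{3}} \approx 55.043 i$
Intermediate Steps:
$d = -28$ ($d = -9 - 19 = -28$)
$n = -31$ ($n = -14 - 17 = -31$)
$h{\left(Z,D \right)} = - D + 3 Z$ ($h{\left(Z,D \right)} = \left(Z + 2 Z\right) - D = 3 Z - D = - D + 3 Z$)
$\sqrt{-2935 + h{\left(n,\sqrt{d + 31} \right)}} = \sqrt{-2935 - \left(93 + \sqrt{-28 + 31}\right)} = \sqrt{-2935 - \left(93 + \sqrt{3}\right)} = \sqrt{-3028 - \sqrt{3}}$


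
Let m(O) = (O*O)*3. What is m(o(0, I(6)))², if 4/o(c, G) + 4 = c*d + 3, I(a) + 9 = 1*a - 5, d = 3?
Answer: 2304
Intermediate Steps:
I(a) = -14 + a (I(a) = -9 + (1*a - 5) = -9 + (a - 5) = -9 + (-5 + a) = -14 + a)
o(c, G) = 4/(-1 + 3*c) (o(c, G) = 4/(-4 + (c*3 + 3)) = 4/(-4 + (3*c + 3)) = 4/(-4 + (3 + 3*c)) = 4/(-1 + 3*c))
m(O) = 3*O² (m(O) = O²*3 = 3*O²)
m(o(0, I(6)))² = (3*(4/(-1 + 3*0))²)² = (3*(4/(-1 + 0))²)² = (3*(4/(-1))²)² = (3*(4*(-1))²)² = (3*(-4)²)² = (3*16)² = 48² = 2304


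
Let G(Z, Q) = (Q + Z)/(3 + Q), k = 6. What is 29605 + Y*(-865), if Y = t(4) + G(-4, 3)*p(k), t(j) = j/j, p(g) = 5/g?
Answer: 1038965/36 ≈ 28860.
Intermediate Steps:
t(j) = 1
G(Z, Q) = (Q + Z)/(3 + Q)
Y = 31/36 (Y = 1 + ((3 - 4)/(3 + 3))*(5/6) = 1 + (-1/6)*(5*(1/6)) = 1 + ((1/6)*(-1))*(5/6) = 1 - 1/6*5/6 = 1 - 5/36 = 31/36 ≈ 0.86111)
29605 + Y*(-865) = 29605 + (31/36)*(-865) = 29605 - 26815/36 = 1038965/36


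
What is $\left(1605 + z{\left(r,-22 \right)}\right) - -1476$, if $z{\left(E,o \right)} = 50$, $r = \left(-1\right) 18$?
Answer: $3131$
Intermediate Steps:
$r = -18$
$\left(1605 + z{\left(r,-22 \right)}\right) - -1476 = \left(1605 + 50\right) - -1476 = 1655 + 1476 = 3131$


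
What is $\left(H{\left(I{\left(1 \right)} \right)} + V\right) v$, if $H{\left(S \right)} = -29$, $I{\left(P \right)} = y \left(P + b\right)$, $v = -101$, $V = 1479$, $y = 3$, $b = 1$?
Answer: $-146450$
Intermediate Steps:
$I{\left(P \right)} = 3 + 3 P$ ($I{\left(P \right)} = 3 \left(P + 1\right) = 3 \left(1 + P\right) = 3 + 3 P$)
$\left(H{\left(I{\left(1 \right)} \right)} + V\right) v = \left(-29 + 1479\right) \left(-101\right) = 1450 \left(-101\right) = -146450$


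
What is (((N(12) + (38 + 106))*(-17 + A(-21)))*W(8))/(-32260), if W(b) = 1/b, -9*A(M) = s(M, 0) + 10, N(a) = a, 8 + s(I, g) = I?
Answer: 871/96780 ≈ 0.0089998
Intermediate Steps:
s(I, g) = -8 + I
A(M) = -2/9 - M/9 (A(M) = -((-8 + M) + 10)/9 = -(2 + M)/9 = -2/9 - M/9)
(((N(12) + (38 + 106))*(-17 + A(-21)))*W(8))/(-32260) = (((12 + (38 + 106))*(-17 + (-2/9 - ⅑*(-21))))/8)/(-32260) = (((12 + 144)*(-17 + (-2/9 + 7/3)))*(⅛))*(-1/32260) = ((156*(-17 + 19/9))*(⅛))*(-1/32260) = ((156*(-134/9))*(⅛))*(-1/32260) = -6968/3*⅛*(-1/32260) = -871/3*(-1/32260) = 871/96780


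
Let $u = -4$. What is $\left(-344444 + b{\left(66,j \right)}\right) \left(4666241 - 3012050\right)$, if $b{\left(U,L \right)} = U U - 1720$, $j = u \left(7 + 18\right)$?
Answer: $-565415717328$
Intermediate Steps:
$j = -100$ ($j = - 4 \left(7 + 18\right) = \left(-4\right) 25 = -100$)
$b{\left(U,L \right)} = -1720 + U^{2}$ ($b{\left(U,L \right)} = U^{2} - 1720 = -1720 + U^{2}$)
$\left(-344444 + b{\left(66,j \right)}\right) \left(4666241 - 3012050\right) = \left(-344444 - \left(1720 - 66^{2}\right)\right) \left(4666241 - 3012050\right) = \left(-344444 + \left(-1720 + 4356\right)\right) 1654191 = \left(-344444 + 2636\right) 1654191 = \left(-341808\right) 1654191 = -565415717328$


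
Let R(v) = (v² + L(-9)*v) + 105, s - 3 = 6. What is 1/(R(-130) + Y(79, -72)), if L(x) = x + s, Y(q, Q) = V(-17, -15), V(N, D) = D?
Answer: 1/16990 ≈ 5.8858e-5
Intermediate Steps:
s = 9 (s = 3 + 6 = 9)
Y(q, Q) = -15
L(x) = 9 + x (L(x) = x + 9 = 9 + x)
R(v) = 105 + v² (R(v) = (v² + (9 - 9)*v) + 105 = (v² + 0*v) + 105 = (v² + 0) + 105 = v² + 105 = 105 + v²)
1/(R(-130) + Y(79, -72)) = 1/((105 + (-130)²) - 15) = 1/((105 + 16900) - 15) = 1/(17005 - 15) = 1/16990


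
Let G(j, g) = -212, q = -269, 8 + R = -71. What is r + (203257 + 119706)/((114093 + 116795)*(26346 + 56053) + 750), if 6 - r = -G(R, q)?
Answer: -3919137535809/19024941062 ≈ -206.00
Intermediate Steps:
R = -79 (R = -8 - 71 = -79)
r = -206 (r = 6 - (-1)*(-212) = 6 - 1*212 = 6 - 212 = -206)
r + (203257 + 119706)/((114093 + 116795)*(26346 + 56053) + 750) = -206 + (203257 + 119706)/((114093 + 116795)*(26346 + 56053) + 750) = -206 + 322963/(230888*82399 + 750) = -206 + 322963/(19024940312 + 750) = -206 + 322963/19024941062 = -3919137535809/19024941062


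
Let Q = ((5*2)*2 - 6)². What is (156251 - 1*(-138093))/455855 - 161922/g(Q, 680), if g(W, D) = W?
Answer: -36877630943/44673790 ≈ -825.49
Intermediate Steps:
Q = 196 (Q = (10*2 - 6)² = (20 - 6)² = 14² = 196)
(156251 - 1*(-138093))/455855 - 161922/g(Q, 680) = (156251 - 1*(-138093))/455855 - 161922/196 = (156251 + 138093)*(1/455855) - 161922*1/196 = 294344*(1/455855) - 80961/98 = 294344/455855 - 80961/98 = -36877630943/44673790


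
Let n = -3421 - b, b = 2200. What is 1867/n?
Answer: -1867/5621 ≈ -0.33215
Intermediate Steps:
n = -5621 (n = -3421 - 1*2200 = -3421 - 2200 = -5621)
1867/n = 1867/(-5621) = 1867*(-1/5621) = -1867/5621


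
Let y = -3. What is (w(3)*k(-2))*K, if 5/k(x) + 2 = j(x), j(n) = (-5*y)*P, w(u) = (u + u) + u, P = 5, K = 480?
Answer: 21600/73 ≈ 295.89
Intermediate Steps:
w(u) = 3*u (w(u) = 2*u + u = 3*u)
j(n) = 75 (j(n) = -5*(-3)*5 = 15*5 = 75)
k(x) = 5/73 (k(x) = 5/(-2 + 75) = 5/73)
(w(3)*k(-2))*K = ((3*3)*(5/73))*480 = (9*(5/73))*480 = (45/73)*480 = 21600/73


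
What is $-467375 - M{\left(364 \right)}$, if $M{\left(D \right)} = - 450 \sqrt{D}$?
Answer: $-467375 + 900 \sqrt{91} \approx -4.5879 \cdot 10^{5}$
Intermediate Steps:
$-467375 - M{\left(364 \right)} = -467375 - - 450 \sqrt{364} = -467375 - - 450 \cdot 2 \sqrt{91} = -467375 - - 900 \sqrt{91} = -467375 + 900 \sqrt{91}$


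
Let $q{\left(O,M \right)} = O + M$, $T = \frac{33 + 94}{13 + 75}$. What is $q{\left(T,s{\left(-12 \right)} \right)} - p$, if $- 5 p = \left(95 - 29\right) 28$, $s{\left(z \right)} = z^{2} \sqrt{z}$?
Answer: $\frac{163259}{440} + 288 i \sqrt{3} \approx 371.04 + 498.83 i$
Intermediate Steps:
$s{\left(z \right)} = z^{\frac{5}{2}}$
$p = - \frac{1848}{5}$ ($p = - \frac{\left(95 - 29\right) 28}{5} = - \frac{66 \cdot 28}{5} = \left(- \frac{1}{5}\right) 1848 = - \frac{1848}{5} \approx -369.6$)
$T = \frac{127}{88} \approx 1.4432$
$q{\left(O,M \right)} = M + O$
$q{\left(T,s{\left(-12 \right)} \right)} - p = \left(\left(-12\right)^{\frac{5}{2}} + \frac{127}{88}\right) - - \frac{1848}{5} = \left(288 i \sqrt{3} + \frac{127}{88}\right) + \frac{1848}{5} = \left(\frac{127}{88} + 288 i \sqrt{3}\right) + \frac{1848}{5} = \frac{163259}{440} + 288 i \sqrt{3}$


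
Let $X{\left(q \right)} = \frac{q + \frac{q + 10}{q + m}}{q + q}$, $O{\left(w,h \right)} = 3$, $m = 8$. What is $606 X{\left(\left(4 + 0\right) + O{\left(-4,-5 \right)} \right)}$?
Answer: $\frac{12322}{35} \approx 352.06$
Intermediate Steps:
$X{\left(q \right)} = \frac{q + \frac{10 + q}{8 + q}}{2 q}$ ($X{\left(q \right)} = \frac{q + \frac{q + 10}{q + 8}}{q + q} = \frac{q + \frac{10 + q}{8 + q}}{2 q}$)
$606 X{\left(\left(4 + 0\right) + O{\left(-4,-5 \right)} \right)} = 606 \frac{10 + \left(\left(4 + 0\right) + 3\right)^{2} + 9 \left(\left(4 + 0\right) + 3\right)}{2 \left(\left(4 + 0\right) + 3\right) \left(8 + \left(\left(4 + 0\right) + 3\right)\right)} = 606 \frac{10 + \left(4 + 3\right)^{2} + 9 \left(4 + 3\right)}{2 \left(4 + 3\right) \left(8 + \left(4 + 3\right)\right)} = 606 \frac{10 + 7^{2} + 9 \cdot 7}{2 \cdot 7 \left(8 + 7\right)} = 606 \cdot \frac{1}{2} \cdot \frac{1}{7} \cdot \frac{1}{15} \left(10 + 49 + 63\right) = 606 \cdot \frac{1}{2} \cdot \frac{1}{7} \cdot \frac{1}{15} \cdot 122 = 606 \cdot \frac{61}{105} = \frac{12322}{35}$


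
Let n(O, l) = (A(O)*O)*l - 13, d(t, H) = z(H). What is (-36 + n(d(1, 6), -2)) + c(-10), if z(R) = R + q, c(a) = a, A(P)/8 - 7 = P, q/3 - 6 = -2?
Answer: -7259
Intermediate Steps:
q = 12 (q = 18 + 3*(-2) = 18 - 6 = 12)
A(P) = 56 + 8*P
z(R) = 12 + R (z(R) = R + 12 = 12 + R)
d(t, H) = 12 + H
n(O, l) = -13 + O*l*(56 + 8*O) (n(O, l) = ((56 + 8*O)*O)*l - 13 = (O*(56 + 8*O))*l - 13 = O*l*(56 + 8*O) - 13 = -13 + O*l*(56 + 8*O))
(-36 + n(d(1, 6), -2)) + c(-10) = (-36 + (-13 + 8*(12 + 6)*(-2)*(7 + (12 + 6)))) - 10 = (-36 + (-13 + 8*18*(-2)*(7 + 18))) - 10 = (-36 + (-13 + 8*18*(-2)*25)) - 10 = (-36 + (-13 - 7200)) - 10 = (-36 - 7213) - 10 = -7249 - 10 = -7259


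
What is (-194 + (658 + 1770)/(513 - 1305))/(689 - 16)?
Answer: -39019/133254 ≈ -0.29282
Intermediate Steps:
(-194 + (658 + 1770)/(513 - 1305))/(689 - 16) = (-194 + 2428/(-792))/673 = (-194 + 2428*(-1/792))*(1/673) = (-194 - 607/198)*(1/673) = -39019/198*1/673 = -39019/133254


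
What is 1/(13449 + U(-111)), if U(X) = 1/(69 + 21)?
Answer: 90/1210411 ≈ 7.4355e-5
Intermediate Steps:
U(X) = 1/90
1/(13449 + U(-111)) = 1/(13449 + 1/90) = 1/(1210411/90) = 90/1210411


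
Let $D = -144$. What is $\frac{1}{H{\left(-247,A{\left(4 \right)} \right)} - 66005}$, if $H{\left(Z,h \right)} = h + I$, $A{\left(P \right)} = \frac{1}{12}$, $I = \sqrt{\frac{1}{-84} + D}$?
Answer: $- \frac{66532956}{4391502361531} - \frac{24 i \sqrt{254037}}{4391502361531} \approx -1.515 \cdot 10^{-5} - 2.7545 \cdot 10^{-9} i$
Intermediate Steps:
$I = \frac{i \sqrt{254037}}{42}$ ($I = \sqrt{\frac{1}{-84} - 144} = \sqrt{- \frac{1}{84} - 144} = \sqrt{- \frac{12097}{84}} = \frac{i \sqrt{254037}}{42} \approx 12.0 i$)
$A{\left(P \right)} = \frac{1}{12}$
$H{\left(Z,h \right)} = h + \frac{i \sqrt{254037}}{42}$
$\frac{1}{H{\left(-247,A{\left(4 \right)} \right)} - 66005} = \frac{1}{\left(\frac{1}{12} + \frac{i \sqrt{254037}}{42}\right) - 66005} = \frac{1}{- \frac{792059}{12} + \frac{i \sqrt{254037}}{42}}$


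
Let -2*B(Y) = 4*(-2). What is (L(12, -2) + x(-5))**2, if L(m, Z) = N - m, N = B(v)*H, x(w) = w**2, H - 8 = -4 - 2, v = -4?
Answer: 441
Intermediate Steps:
H = 2 (H = 8 + (-4 - 2) = 8 - 6 = 2)
B(Y) = 4 (B(Y) = -2*(-2) = -1/2*(-8) = 4)
N = 8 (N = 4*2 = 8)
L(m, Z) = 8 - m
(L(12, -2) + x(-5))**2 = ((8 - 1*12) + (-5)**2)**2 = ((8 - 12) + 25)**2 = (-4 + 25)**2 = 21**2 = 441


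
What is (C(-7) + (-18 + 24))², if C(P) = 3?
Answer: 81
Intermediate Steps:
(C(-7) + (-18 + 24))² = (3 + (-18 + 24))² = (3 + 6)² = 9² = 81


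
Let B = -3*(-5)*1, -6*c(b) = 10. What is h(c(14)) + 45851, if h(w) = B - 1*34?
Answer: 45832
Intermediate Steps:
c(b) = -5/3 (c(b) = -⅙*10 = -5/3)
B = 15 (B = 15*1 = 15)
h(w) = -19 (h(w) = 15 - 1*34 = 15 - 34 = -19)
h(c(14)) + 45851 = -19 + 45851 = 45832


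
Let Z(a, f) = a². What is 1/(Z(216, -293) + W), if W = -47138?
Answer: -1/482 ≈ -0.0020747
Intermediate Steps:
1/(Z(216, -293) + W) = 1/(216² - 47138) = 1/(46656 - 47138) = 1/(-482) = -1/482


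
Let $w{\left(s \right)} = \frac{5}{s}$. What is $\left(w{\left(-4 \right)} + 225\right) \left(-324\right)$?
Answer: $-72495$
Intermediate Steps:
$\left(w{\left(-4 \right)} + 225\right) \left(-324\right) = \left(\frac{5}{-4} + 225\right) \left(-324\right) = \left(5 \left(- \frac{1}{4}\right) + 225\right) \left(-324\right) = \left(- \frac{5}{4} + 225\right) \left(-324\right) = \frac{895}{4} \left(-324\right) = -72495$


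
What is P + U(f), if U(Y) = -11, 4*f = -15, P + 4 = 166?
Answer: 151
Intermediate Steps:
P = 162 (P = -4 + 166 = 162)
f = -15/4 (f = (¼)*(-15) = -15/4 ≈ -3.7500)
P + U(f) = 162 - 11 = 151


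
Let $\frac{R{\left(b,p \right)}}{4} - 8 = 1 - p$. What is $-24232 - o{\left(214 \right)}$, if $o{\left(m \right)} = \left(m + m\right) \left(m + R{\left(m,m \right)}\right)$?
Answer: $235136$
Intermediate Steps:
$R{\left(b,p \right)} = 36 - 4 p$ ($R{\left(b,p \right)} = 32 + 4 \left(1 - p\right) = 32 - \left(-4 + 4 p\right) = 36 - 4 p$)
$o{\left(m \right)} = 2 m \left(36 - 3 m\right)$ ($o{\left(m \right)} = \left(m + m\right) \left(m - \left(-36 + 4 m\right)\right) = 2 m \left(36 - 3 m\right)$)
$-24232 - o{\left(214 \right)} = -24232 - 6 \cdot 214 \left(12 - 214\right) = -24232 - 6 \cdot 214 \left(-202\right) = -24232 - -259368 = -24232 + 259368 = 235136$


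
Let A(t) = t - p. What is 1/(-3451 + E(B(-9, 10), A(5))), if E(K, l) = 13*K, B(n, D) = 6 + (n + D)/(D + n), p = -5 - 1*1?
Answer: -1/3360 ≈ -0.00029762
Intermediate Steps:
p = -6 (p = -5 - 1 = -6)
A(t) = 6 + t (A(t) = t - 1*(-6) = t + 6 = 6 + t)
B(n, D) = 7 (B(n, D) = 6 + (D + n)/(D + n) = 6 + 1 = 7)
1/(-3451 + E(B(-9, 10), A(5))) = 1/(-3451 + 13*7) = 1/(-3451 + 91) = 1/(-3360) = -1/3360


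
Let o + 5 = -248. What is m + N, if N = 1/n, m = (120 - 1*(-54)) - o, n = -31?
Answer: 13236/31 ≈ 426.97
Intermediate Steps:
o = -253 (o = -5 - 248 = -253)
m = 427 (m = (120 - 1*(-54)) - 1*(-253) = (120 + 54) + 253 = 174 + 253 = 427)
N = -1/31 (N = 1/(-31) = -1/31 ≈ -0.032258)
m + N = 427 - 1/31 = 13236/31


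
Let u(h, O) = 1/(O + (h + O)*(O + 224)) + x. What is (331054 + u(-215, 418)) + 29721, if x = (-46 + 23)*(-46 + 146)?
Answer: 46868455401/130744 ≈ 3.5848e+5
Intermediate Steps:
x = -2300 (x = -23*100 = -2300)
u(h, O) = -2300 + 1/(O + (224 + O)*(O + h)) (u(h, O) = 1/(O + (h + O)*(O + 224)) - 2300 = 1/(O + (O + h)*(224 + O)) - 2300 = 1/(O + (224 + O)*(O + h)) - 2300 = -2300 + 1/(O + (224 + O)*(O + h)))
(331054 + u(-215, 418)) + 29721 = (331054 + (1 - 517500*418 - 515200*(-215) - 2300*418**2 - 2300*418*(-215))/(418**2 + 224*(-215) + 225*418 + 418*(-215))) + 29721 = (331054 + (1 - 216315000 + 110768000 - 2300*174724 + 206701000)/(174724 - 48160 + 94050 - 89870)) + 29721 = (331054 + (1 - 216315000 + 110768000 - 401865200 + 206701000)/130744) + 29721 = (331054 + (1/130744)*(-300711199)) + 29721 = (331054 - 300711199/130744) + 29721 = 42982612977/130744 + 29721 = 46868455401/130744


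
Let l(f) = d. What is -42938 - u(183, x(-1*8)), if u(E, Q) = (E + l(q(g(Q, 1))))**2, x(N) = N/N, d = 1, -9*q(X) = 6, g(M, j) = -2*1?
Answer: -76794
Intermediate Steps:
g(M, j) = -2
q(X) = -2/3 (q(X) = -1/9*6 = -2/3)
l(f) = 1
x(N) = 1
u(E, Q) = (1 + E)**2 (u(E, Q) = (E + 1)**2 = (1 + E)**2)
-42938 - u(183, x(-1*8)) = -42938 - (1 + 183)**2 = -42938 - 1*184**2 = -42938 - 1*33856 = -42938 - 33856 = -76794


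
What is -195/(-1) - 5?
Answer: 190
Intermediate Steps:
-195/(-1) - 5 = -195*(-1) - 5 = -15*(-13) - 5 = 195 - 5 = 190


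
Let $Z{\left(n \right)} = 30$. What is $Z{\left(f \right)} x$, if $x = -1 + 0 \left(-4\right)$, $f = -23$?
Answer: $-30$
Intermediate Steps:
$x = -1$ ($x = -1 + 0 = -1$)
$Z{\left(f \right)} x = 30 \left(-1\right) = -30$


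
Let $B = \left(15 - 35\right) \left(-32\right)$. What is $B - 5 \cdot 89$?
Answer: $195$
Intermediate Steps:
$B = 640$ ($B = \left(-20\right) \left(-32\right) = 640$)
$B - 5 \cdot 89 = 640 - 5 \cdot 89 = 640 - 445 = 195$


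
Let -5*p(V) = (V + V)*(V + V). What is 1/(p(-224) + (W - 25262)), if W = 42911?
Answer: -5/112459 ≈ -4.4461e-5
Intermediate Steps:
p(V) = -4*V**2/5 (p(V) = -(V + V)*(V + V)/5 = -2*V*2*V/5 = -4*V**2/5)
1/(p(-224) + (W - 25262)) = 1/(-4/5*(-224)**2 + (42911 - 25262)) = 1/(-4/5*50176 + 17649) = 1/(-200704/5 + 17649) = 1/(-112459/5) = -5/112459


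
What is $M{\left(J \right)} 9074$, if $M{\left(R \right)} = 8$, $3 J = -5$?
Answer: $72592$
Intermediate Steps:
$J = - \frac{5}{3}$ ($J = \frac{1}{3} \left(-5\right) = - \frac{5}{3} \approx -1.6667$)
$M{\left(J \right)} 9074 = 8 \cdot 9074 = 72592$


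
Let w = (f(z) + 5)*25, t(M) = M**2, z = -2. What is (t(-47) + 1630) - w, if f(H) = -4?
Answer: 3814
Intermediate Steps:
w = 25 (w = (-4 + 5)*25 = 1*25 = 25)
(t(-47) + 1630) - w = ((-47)**2 + 1630) - 1*25 = (2209 + 1630) - 25 = 3839 - 25 = 3814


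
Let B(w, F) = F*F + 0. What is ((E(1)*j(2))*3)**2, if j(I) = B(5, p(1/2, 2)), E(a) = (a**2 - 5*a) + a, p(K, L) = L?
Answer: 1296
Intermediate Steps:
E(a) = a**2 - 4*a
B(w, F) = F**2 (B(w, F) = F**2 + 0 = F**2)
j(I) = 4 (j(I) = 2**2 = 4)
((E(1)*j(2))*3)**2 = (((1*(-4 + 1))*4)*3)**2 = (((1*(-3))*4)*3)**2 = (-3*4*3)**2 = (-12*3)**2 = (-36)**2 = 1296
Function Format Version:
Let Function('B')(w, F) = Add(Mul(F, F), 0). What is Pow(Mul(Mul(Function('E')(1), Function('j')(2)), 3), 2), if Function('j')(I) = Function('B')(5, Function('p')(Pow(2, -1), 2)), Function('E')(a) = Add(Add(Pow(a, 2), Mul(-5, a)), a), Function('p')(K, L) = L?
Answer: 1296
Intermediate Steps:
Function('E')(a) = Add(Pow(a, 2), Mul(-4, a))
Function('B')(w, F) = Pow(F, 2) (Function('B')(w, F) = Add(Pow(F, 2), 0) = Pow(F, 2))
Function('j')(I) = 4 (Function('j')(I) = Pow(2, 2) = 4)
Pow(Mul(Mul(Function('E')(1), Function('j')(2)), 3), 2) = Pow(Mul(Mul(Mul(1, Add(-4, 1)), 4), 3), 2) = Pow(Mul(Mul(Mul(1, -3), 4), 3), 2) = Pow(Mul(Mul(-3, 4), 3), 2) = Pow(Mul(-12, 3), 2) = Pow(-36, 2) = 1296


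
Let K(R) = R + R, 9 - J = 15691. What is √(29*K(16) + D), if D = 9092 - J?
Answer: √25702 ≈ 160.32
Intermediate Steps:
J = -15682 (J = 9 - 1*15691 = 9 - 15691 = -15682)
D = 24774 (D = 9092 - 1*(-15682) = 9092 + 15682 = 24774)
K(R) = 2*R
√(29*K(16) + D) = √(29*(2*16) + 24774) = √(29*32 + 24774) = √(928 + 24774) = √25702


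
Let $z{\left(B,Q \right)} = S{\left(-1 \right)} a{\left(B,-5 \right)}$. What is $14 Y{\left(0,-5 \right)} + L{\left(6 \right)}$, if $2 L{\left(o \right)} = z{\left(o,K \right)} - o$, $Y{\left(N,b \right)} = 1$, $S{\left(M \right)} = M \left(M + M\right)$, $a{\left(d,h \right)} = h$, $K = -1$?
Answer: $6$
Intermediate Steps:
$S{\left(M \right)} = 2 M^{2}$ ($S{\left(M \right)} = M 2 M = 2 M^{2}$)
$z{\left(B,Q \right)} = -10$ ($z{\left(B,Q \right)} = 2 \left(-1\right)^{2} \left(-5\right) = 2 \cdot 1 \left(-5\right) = 2 \left(-5\right) = -10$)
$L{\left(o \right)} = -5 - \frac{o}{2}$ ($L{\left(o \right)} = \frac{-10 - o}{2} = -5 - \frac{o}{2}$)
$14 Y{\left(0,-5 \right)} + L{\left(6 \right)} = 14 \cdot 1 - 8 = 14 - 8 = 6$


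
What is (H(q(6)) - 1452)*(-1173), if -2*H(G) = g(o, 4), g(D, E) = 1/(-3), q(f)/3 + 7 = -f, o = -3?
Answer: 3406001/2 ≈ 1.7030e+6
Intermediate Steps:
q(f) = -21 - 3*f (q(f) = -21 + 3*(-f) = -21 - 3*f)
g(D, E) = -⅓
H(G) = ⅙ (H(G) = -½*(-⅓) = ⅙)
(H(q(6)) - 1452)*(-1173) = (⅙ - 1452)*(-1173) = -8711/6*(-1173) = 3406001/2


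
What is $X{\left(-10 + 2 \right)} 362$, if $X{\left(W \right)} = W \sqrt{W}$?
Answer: $- 5792 i \sqrt{2} \approx - 8191.1 i$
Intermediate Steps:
$X{\left(W \right)} = W^{\frac{3}{2}}$
$X{\left(-10 + 2 \right)} 362 = \left(-10 + 2\right)^{\frac{3}{2}} \cdot 362 = \left(-8\right)^{\frac{3}{2}} \cdot 362 = - 16 i \sqrt{2} \cdot 362 = - 5792 i \sqrt{2}$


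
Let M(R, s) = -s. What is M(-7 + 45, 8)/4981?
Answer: -8/4981 ≈ -0.0016061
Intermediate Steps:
M(-7 + 45, 8)/4981 = -1*8/4981 = -8*1/4981 = -8/4981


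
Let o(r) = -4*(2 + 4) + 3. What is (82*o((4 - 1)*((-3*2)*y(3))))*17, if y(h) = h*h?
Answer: -29274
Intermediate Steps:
y(h) = h²
o(r) = -21 (o(r) = -4*6 + 3 = -24 + 3 = -21)
(82*o((4 - 1)*((-3*2)*y(3))))*17 = (82*(-21))*17 = -1722*17 = -29274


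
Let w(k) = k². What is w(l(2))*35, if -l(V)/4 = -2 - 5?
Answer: 27440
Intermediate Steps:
l(V) = 28 (l(V) = -4*(-2 - 5) = -4*(-7) = 28)
w(l(2))*35 = 28²*35 = 784*35 = 27440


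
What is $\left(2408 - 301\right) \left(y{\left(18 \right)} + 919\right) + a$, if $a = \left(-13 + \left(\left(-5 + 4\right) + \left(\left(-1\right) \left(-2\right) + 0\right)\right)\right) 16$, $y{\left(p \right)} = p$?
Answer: $1974067$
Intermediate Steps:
$a = -192$ ($a = \left(-13 + \left(-1 + \left(2 + 0\right)\right)\right) 16 = \left(-13 + \left(-1 + 2\right)\right) 16 = \left(-13 + 1\right) 16 = \left(-12\right) 16 = -192$)
$\left(2408 - 301\right) \left(y{\left(18 \right)} + 919\right) + a = \left(2408 - 301\right) \left(18 + 919\right) - 192 = 2107 \cdot 937 - 192 = 1974259 - 192 = 1974067$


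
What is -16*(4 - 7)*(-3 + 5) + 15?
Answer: 111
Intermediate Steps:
-16*(4 - 7)*(-3 + 5) + 15 = -(-48)*2 + 15 = -16*(-6) + 15 = 96 + 15 = 111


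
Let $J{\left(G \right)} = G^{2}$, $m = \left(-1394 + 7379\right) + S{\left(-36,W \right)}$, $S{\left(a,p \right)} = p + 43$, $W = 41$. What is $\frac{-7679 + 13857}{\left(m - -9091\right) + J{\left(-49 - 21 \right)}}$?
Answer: $\frac{3089}{10030} \approx 0.30798$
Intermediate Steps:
$S{\left(a,p \right)} = 43 + p$
$m = 6069$ ($m = \left(-1394 + 7379\right) + \left(43 + 41\right) = 5985 + 84 = 6069$)
$\frac{-7679 + 13857}{\left(m - -9091\right) + J{\left(-49 - 21 \right)}} = \frac{-7679 + 13857}{\left(6069 - -9091\right) + \left(-49 - 21\right)^{2}} = \frac{6178}{\left(6069 + 9091\right) + \left(-70\right)^{2}} = \frac{6178}{15160 + 4900} = \frac{6178}{20060} = 6178 \cdot \frac{1}{20060} = \frac{3089}{10030}$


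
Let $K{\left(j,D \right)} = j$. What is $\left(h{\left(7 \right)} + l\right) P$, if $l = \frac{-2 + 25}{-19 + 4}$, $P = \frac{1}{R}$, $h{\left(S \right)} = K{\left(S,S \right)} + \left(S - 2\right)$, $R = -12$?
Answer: $- \frac{157}{180} \approx -0.87222$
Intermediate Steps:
$h{\left(S \right)} = -2 + 2 S$ ($h{\left(S \right)} = S + \left(S - 2\right) = S + \left(-2 + S\right) = -2 + 2 S$)
$P = - \frac{1}{12}$ ($P = \frac{1}{-12} = - \frac{1}{12} \approx -0.083333$)
$l = - \frac{23}{15}$ ($l = \frac{23}{-15} = 23 \left(- \frac{1}{15}\right) = - \frac{23}{15} \approx -1.5333$)
$\left(h{\left(7 \right)} + l\right) P = \left(\left(-2 + 2 \cdot 7\right) - \frac{23}{15}\right) \left(- \frac{1}{12}\right) = \left(\left(-2 + 14\right) - \frac{23}{15}\right) \left(- \frac{1}{12}\right) = \left(12 - \frac{23}{15}\right) \left(- \frac{1}{12}\right) = \frac{157}{15} \left(- \frac{1}{12}\right) = - \frac{157}{180}$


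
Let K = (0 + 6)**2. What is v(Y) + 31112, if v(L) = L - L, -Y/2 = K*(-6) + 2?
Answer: 31112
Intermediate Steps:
K = 36 (K = 6**2 = 36)
Y = 428 (Y = -2*(36*(-6) + 2) = -2*(-216 + 2) = -2*(-214) = 428)
v(L) = 0
v(Y) + 31112 = 0 + 31112 = 31112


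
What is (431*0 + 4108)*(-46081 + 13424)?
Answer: -134154956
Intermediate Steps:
(431*0 + 4108)*(-46081 + 13424) = (0 + 4108)*(-32657) = 4108*(-32657) = -134154956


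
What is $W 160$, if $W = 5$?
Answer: $800$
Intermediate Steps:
$W 160 = 5 \cdot 160 = 800$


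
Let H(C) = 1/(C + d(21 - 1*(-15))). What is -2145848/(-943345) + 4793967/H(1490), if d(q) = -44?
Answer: 6539339502389138/943345 ≈ 6.9321e+9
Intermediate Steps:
H(C) = 1/(-44 + C) (H(C) = 1/(C - 44) = 1/(-44 + C))
-2145848/(-943345) + 4793967/H(1490) = -2145848/(-943345) + 4793967/(1/(-44 + 1490)) = -2145848*(-1/943345) + 4793967/(1/1446) = 2145848/943345 + 4793967/(1/1446) = 2145848/943345 + 4793967*1446 = 2145848/943345 + 6932076282 = 6539339502389138/943345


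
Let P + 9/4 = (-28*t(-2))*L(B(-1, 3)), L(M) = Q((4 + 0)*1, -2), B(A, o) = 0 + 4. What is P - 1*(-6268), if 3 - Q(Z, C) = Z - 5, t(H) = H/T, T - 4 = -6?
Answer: 24615/4 ≈ 6153.8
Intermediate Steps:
B(A, o) = 4
T = -2 (T = 4 - 6 = -2)
t(H) = -H/2 (t(H) = H/(-2) = H*(-1/2) = -H/2)
Q(Z, C) = 8 - Z (Q(Z, C) = 3 - (Z - 5) = 3 - (-5 + Z) = 3 + (5 - Z) = 8 - Z)
L(M) = 4 (L(M) = 8 - (4 + 0) = 8 - 4 = 4)
P = -457/4 (P = -9/4 - (-14)*(-2)*4 = -9/4 - 28*1*4 = -9/4 - 28*4 = -9/4 - 112 = -457/4 ≈ -114.25)
P - 1*(-6268) = -457/4 - 1*(-6268) = -457/4 + 6268 = 24615/4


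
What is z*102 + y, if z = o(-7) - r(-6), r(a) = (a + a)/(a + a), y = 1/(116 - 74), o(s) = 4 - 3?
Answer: 1/42 ≈ 0.023810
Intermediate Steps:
o(s) = 1
y = 1/42 ≈ 0.023810
r(a) = 1 (r(a) = (2*a)/((2*a)) = (2*a)*(1/(2*a)) = 1)
z = 0 (z = 1 - 1*1 = 1 - 1 = 0)
z*102 + y = 0*102 + 1/42 = 0 + 1/42 = 1/42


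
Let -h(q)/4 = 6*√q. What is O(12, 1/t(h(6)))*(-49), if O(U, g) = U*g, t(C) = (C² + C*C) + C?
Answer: -1176/13823 - 49*√6/165876 ≈ -0.085799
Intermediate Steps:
h(q) = -24*√q
t(C) = C + 2*C² (t(C) = (C² + C²) + C = 2*C² + C = C + 2*C²)
O(12, 1/t(h(6)))*(-49) = (12/(((-24*√6)*(1 + 2*(-24*√6)))))*(-49) = (12/(((-24*√6)*(1 - 48*√6))))*(-49) = (12/((-24*√6*(1 - 48*√6))))*(-49) = (12*(-√6/(144*(1 - 48*√6))))*(-49) = -√6/(12*(1 - 48*√6))*(-49) = 49*√6/(12*(1 - 48*√6))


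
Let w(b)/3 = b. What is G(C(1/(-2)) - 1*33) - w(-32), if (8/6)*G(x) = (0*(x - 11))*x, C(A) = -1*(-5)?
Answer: 96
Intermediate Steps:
C(A) = 5
w(b) = 3*b
G(x) = 0 (G(x) = 3*((0*(x - 11))*x)/4 = 3*((0*(-11 + x))*x)/4 = 3*(0*x)/4 = (¾)*0 = 0)
G(C(1/(-2)) - 1*33) - w(-32) = 0 - 3*(-32) = 0 - 1*(-96) = 0 + 96 = 96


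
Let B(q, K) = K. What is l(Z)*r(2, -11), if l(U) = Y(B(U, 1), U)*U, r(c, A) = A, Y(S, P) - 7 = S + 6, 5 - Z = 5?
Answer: 0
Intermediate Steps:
Z = 0 (Z = 5 - 1*5 = 5 - 5 = 0)
Y(S, P) = 13 + S (Y(S, P) = 7 + (S + 6) = 7 + (6 + S) = 13 + S)
l(U) = 14*U (l(U) = (13 + 1)*U = 14*U)
l(Z)*r(2, -11) = (14*0)*(-11) = 0*(-11) = 0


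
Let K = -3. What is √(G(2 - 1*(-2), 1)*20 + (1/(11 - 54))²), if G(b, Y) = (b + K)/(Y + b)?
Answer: √7397/43 ≈ 2.0001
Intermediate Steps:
G(b, Y) = (-3 + b)/(Y + b) (G(b, Y) = (b - 3)/(Y + b) = (-3 + b)/(Y + b))
√(G(2 - 1*(-2), 1)*20 + (1/(11 - 54))²) = √(((-3 + (2 - 1*(-2)))/(1 + (2 - 1*(-2))))*20 + (1/(11 - 54))²) = √(((-3 + (2 + 2))/(1 + (2 + 2)))*20 + (1/(-43))²) = √(((-3 + 4)/(1 + 4))*20 + (-1/43)²) = √((1/5)*20 + 1/1849) = √(((⅕)*1)*20 + 1/1849) = √((⅕)*20 + 1/1849) = √(4 + 1/1849) = √(7397/1849) = √7397/43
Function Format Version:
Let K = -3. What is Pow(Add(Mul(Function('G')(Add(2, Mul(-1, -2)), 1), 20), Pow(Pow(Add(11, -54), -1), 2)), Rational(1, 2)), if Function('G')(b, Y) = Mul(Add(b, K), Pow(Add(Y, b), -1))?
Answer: Mul(Rational(1, 43), Pow(7397, Rational(1, 2))) ≈ 2.0001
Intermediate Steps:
Function('G')(b, Y) = Mul(Pow(Add(Y, b), -1), Add(-3, b)) (Function('G')(b, Y) = Mul(Add(b, -3), Pow(Add(Y, b), -1)) = Mul(Add(-3, b), Pow(Add(Y, b), -1)) = Mul(Pow(Add(Y, b), -1), Add(-3, b)))
Pow(Add(Mul(Function('G')(Add(2, Mul(-1, -2)), 1), 20), Pow(Pow(Add(11, -54), -1), 2)), Rational(1, 2)) = Pow(Add(Mul(Mul(Pow(Add(1, Add(2, Mul(-1, -2))), -1), Add(-3, Add(2, Mul(-1, -2)))), 20), Pow(Pow(Add(11, -54), -1), 2)), Rational(1, 2)) = Pow(Add(Mul(Mul(Pow(Add(1, Add(2, 2)), -1), Add(-3, Add(2, 2))), 20), Pow(Pow(-43, -1), 2)), Rational(1, 2)) = Pow(Add(Mul(Mul(Pow(Add(1, 4), -1), Add(-3, 4)), 20), Pow(Rational(-1, 43), 2)), Rational(1, 2)) = Pow(Add(Mul(Mul(Pow(5, -1), 1), 20), Rational(1, 1849)), Rational(1, 2)) = Pow(Add(Mul(Mul(Rational(1, 5), 1), 20), Rational(1, 1849)), Rational(1, 2)) = Pow(Add(Mul(Rational(1, 5), 20), Rational(1, 1849)), Rational(1, 2)) = Pow(Add(4, Rational(1, 1849)), Rational(1, 2)) = Pow(Rational(7397, 1849), Rational(1, 2)) = Mul(Rational(1, 43), Pow(7397, Rational(1, 2)))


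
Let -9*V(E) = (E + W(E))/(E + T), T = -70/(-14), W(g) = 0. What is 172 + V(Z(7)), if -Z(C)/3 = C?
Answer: 8249/48 ≈ 171.85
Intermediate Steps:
Z(C) = -3*C
T = 5 (T = -70*(-1/14) = 5)
V(E) = -E/(9*(5 + E)) (V(E) = -(E + 0)/(9*(E + 5)) = -E/(9*(5 + E)))
172 + V(Z(7)) = 172 - (-3*7)/(45 + 9*(-3*7)) = 172 - 1*(-21)/(45 + 9*(-21)) = 172 - 1*(-21)/(45 - 189) = 172 - 1*(-21)/(-144) = 172 - 1*(-21)*(-1/144) = 172 - 7/48 = 8249/48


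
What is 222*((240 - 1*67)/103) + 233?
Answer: 62405/103 ≈ 605.87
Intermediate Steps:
222*((240 - 1*67)/103) + 233 = 222*((240 - 67)*(1/103)) + 233 = 222*(173*(1/103)) + 233 = 222*(173/103) + 233 = 38406/103 + 233 = 62405/103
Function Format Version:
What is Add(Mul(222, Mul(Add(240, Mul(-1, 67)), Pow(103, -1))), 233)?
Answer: Rational(62405, 103) ≈ 605.87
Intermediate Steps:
Add(Mul(222, Mul(Add(240, Mul(-1, 67)), Pow(103, -1))), 233) = Add(Mul(222, Mul(Add(240, -67), Rational(1, 103))), 233) = Add(Mul(222, Mul(173, Rational(1, 103))), 233) = Add(Mul(222, Rational(173, 103)), 233) = Add(Rational(38406, 103), 233) = Rational(62405, 103)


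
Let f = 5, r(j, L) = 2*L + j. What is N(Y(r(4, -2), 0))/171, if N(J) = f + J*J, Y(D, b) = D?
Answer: 5/171 ≈ 0.029240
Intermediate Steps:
r(j, L) = j + 2*L
N(J) = 5 + J² (N(J) = 5 + J*J = 5 + J²)
N(Y(r(4, -2), 0))/171 = (5 + (4 + 2*(-2))²)/171 = (5 + (4 - 4)²)*(1/171) = (5 + 0²)*(1/171) = (5 + 0)*(1/171) = 5*(1/171) = 5/171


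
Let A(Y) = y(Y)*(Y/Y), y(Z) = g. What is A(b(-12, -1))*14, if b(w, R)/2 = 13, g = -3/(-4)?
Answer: 21/2 ≈ 10.500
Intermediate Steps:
g = 3/4 (g = -3*(-1/4) = 3/4 ≈ 0.75000)
y(Z) = 3/4
b(w, R) = 26 (b(w, R) = 2*13 = 26)
A(Y) = 3/4 (A(Y) = 3*(Y/Y)/4 = (3/4)*1 = 3/4)
A(b(-12, -1))*14 = (3/4)*14 = 21/2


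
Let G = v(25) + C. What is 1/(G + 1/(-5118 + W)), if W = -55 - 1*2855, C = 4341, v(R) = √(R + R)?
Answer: 279772163316/1214487703666009 - 322243920*√2/1214487703666009 ≈ 0.00022999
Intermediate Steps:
v(R) = √2*√R (v(R) = √(2*R) = √2*√R)
W = -2910 (W = -55 - 2855 = -2910)
G = 4341 + 5*√2 (G = √2*√25 + 4341 = √2*5 + 4341 = 5*√2 + 4341 = 4341 + 5*√2 ≈ 4348.1)
1/(G + 1/(-5118 + W)) = 1/((4341 + 5*√2) + 1/(-5118 - 2910)) = 1/((4341 + 5*√2) + 1/(-8028)) = 1/((4341 + 5*√2) - 1/8028) = 1/(34849547/8028 + 5*√2)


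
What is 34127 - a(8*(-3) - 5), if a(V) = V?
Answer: 34156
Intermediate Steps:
34127 - a(8*(-3) - 5) = 34127 - (8*(-3) - 5) = 34127 - (-24 - 5) = 34127 - 1*(-29) = 34127 + 29 = 34156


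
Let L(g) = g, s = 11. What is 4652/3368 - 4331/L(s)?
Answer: -3633909/9262 ≈ -392.35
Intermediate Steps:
4652/3368 - 4331/L(s) = 4652/3368 - 4331/11 = 4652*(1/3368) - 4331*1/11 = 1163/842 - 4331/11 = -3633909/9262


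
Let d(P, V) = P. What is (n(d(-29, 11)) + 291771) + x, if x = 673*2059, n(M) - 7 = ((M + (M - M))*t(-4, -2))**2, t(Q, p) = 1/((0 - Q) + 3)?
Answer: 82197606/49 ≈ 1.6775e+6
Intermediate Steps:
t(Q, p) = 1/(3 - Q) (t(Q, p) = 1/(-Q + 3) = 1/(3 - Q))
n(M) = 7 + M**2/49 (n(M) = 7 + ((M + (M - M))*(-1/(-3 - 4)))**2 = 7 + ((M + 0)*(-1/(-7)))**2 = 7 + (M*(-1*(-1/7)))**2 = 7 + (M*(1/7))**2 = 7 + (M/7)**2 = 7 + M**2/49)
x = 1385707
(n(d(-29, 11)) + 291771) + x = ((7 + (1/49)*(-29)**2) + 291771) + 1385707 = ((7 + (1/49)*841) + 291771) + 1385707 = ((7 + 841/49) + 291771) + 1385707 = (1184/49 + 291771) + 1385707 = 14297963/49 + 1385707 = 82197606/49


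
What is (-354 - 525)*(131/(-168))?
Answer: 38383/56 ≈ 685.41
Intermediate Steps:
(-354 - 525)*(131/(-168)) = -115149*(-1)/168 = -879*(-131/168) = 38383/56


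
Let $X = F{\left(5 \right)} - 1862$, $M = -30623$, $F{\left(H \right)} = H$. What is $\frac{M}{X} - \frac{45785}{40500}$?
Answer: $\frac{77013917}{5013900} \approx 15.36$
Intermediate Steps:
$X = -1857$ ($X = 5 - 1862 = -1857$)
$\frac{M}{X} - \frac{45785}{40500} = - \frac{30623}{-1857} - \frac{45785}{40500} = \left(-30623\right) \left(- \frac{1}{1857}\right) - \frac{9157}{8100} = \frac{30623}{1857} - \frac{9157}{8100} = \frac{77013917}{5013900}$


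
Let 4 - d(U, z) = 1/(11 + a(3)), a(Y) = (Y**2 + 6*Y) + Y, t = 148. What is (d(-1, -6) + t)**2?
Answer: 38825361/1681 ≈ 23097.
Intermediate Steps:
a(Y) = Y**2 + 7*Y
d(U, z) = 163/41 (d(U, z) = 4 - 1/(11 + 3*(7 + 3)) = 4 - 1/(11 + 3*10) = 4 - 1/(11 + 30) = 4 - 1/41 = 163/41)
(d(-1, -6) + t)**2 = (163/41 + 148)**2 = (6231/41)**2 = 38825361/1681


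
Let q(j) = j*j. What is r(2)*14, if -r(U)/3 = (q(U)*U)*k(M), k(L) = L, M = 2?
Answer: -672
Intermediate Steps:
q(j) = j²
r(U) = -6*U³ (r(U) = -3*U²*U*2 = -3*U³*2 = -6*U³)
r(2)*14 = -6*2³*14 = -6*8*14 = -48*14 = -672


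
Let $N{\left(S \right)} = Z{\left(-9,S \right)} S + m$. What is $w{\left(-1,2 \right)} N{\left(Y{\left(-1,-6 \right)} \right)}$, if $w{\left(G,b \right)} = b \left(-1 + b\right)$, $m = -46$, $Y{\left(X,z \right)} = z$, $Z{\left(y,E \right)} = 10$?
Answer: $-212$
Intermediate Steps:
$N{\left(S \right)} = -46 + 10 S$ ($N{\left(S \right)} = 10 S - 46 = -46 + 10 S$)
$w{\left(-1,2 \right)} N{\left(Y{\left(-1,-6 \right)} \right)} = 2 \left(-1 + 2\right) \left(-46 + 10 \left(-6\right)\right) = 2 \cdot 1 \left(-46 - 60\right) = 2 \left(-106\right) = -212$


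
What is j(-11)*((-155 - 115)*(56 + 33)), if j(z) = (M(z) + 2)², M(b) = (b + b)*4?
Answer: -177725880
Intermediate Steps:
M(b) = 8*b (M(b) = (2*b)*4 = 8*b)
j(z) = (2 + 8*z)² (j(z) = (8*z + 2)² = (2 + 8*z)²)
j(-11)*((-155 - 115)*(56 + 33)) = (4*(1 + 4*(-11))²)*((-155 - 115)*(56 + 33)) = (4*(1 - 44)²)*(-270*89) = (4*(-43)²)*(-24030) = (4*1849)*(-24030) = 7396*(-24030) = -177725880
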